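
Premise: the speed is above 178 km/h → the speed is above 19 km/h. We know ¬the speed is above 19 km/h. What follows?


Modus tollens: P → Q, ¬Q ⊢ ¬P
P: the speed is above 178 km/h
Q: the speed is above 19 km/h
We have P → Q and Q is false.
By modus tollens, P must be false.

It is not the case that the speed is above 178 km/h


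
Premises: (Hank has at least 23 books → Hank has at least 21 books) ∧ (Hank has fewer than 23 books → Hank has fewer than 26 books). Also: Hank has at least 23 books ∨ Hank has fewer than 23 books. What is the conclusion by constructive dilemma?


Constructive dilemma: (P → Q) ∧ (R → S), P ∨ R ⊢ Q ∨ S
Premise 1: Hank has at least 23 books → Hank has at least 21 books
Premise 2: Hank has fewer than 23 books → Hank has fewer than 26 books
Premise 3: Hank has at least 23 books ∨ Hank has fewer than 23 books
Case 1: Assuming Hank has at least 23 books, then by Premise 1, Hank has at least 21 books.
Case 2: Assuming Hank has fewer than 23 books, then by Premise 2, Hank has fewer than 26 books.
Since one of Hank has at least 23 books or Hank has fewer than 23 books must hold, we get Hank has at least 21 books or Hank has fewer than 26 books.

Hank has at least 21 books or Hank has fewer than 26 books.


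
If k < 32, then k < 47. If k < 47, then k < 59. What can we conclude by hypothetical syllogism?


Hypothetical syllogism: P → Q, Q → R ⊢ P → R
Premise 1: k < 32 → k < 47
Premise 2: k < 47 → k < 59
Chain the implications: the middle term (k < 47) links the two.
Conclusion: If k < 32, then k < 59.

If k < 32, then k < 59.


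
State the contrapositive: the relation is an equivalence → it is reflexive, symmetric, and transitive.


Original: If the relation is an equivalence, then it is reflexive, symmetric, and transitive
Contrapositive: If ¬Q, then ¬P
Negate Q: not (it is reflexive, symmetric, and transitive)
Negate P: not (the relation is an equivalence)

If not (it is reflexive, symmetric, and transitive), then not (the relation is an equivalence).


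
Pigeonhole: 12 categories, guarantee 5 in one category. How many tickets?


Pigeonhole: to guarantee k in one of n categories, need (k-1)×n + 1.
k = 5, n = 12
Minimum = (5-1) × 12 + 1 = 4 × 12 + 1

49


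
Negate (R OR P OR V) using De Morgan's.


De Morgan's law: ¬(P ∨ Q ∨ R) ≡ ¬P ∧ ¬Q ∧ ¬R
¬(R ∨ P ∨ V) = ¬R ∧ ¬P ∧ ¬V

¬R ∧ ¬P ∧ ¬V


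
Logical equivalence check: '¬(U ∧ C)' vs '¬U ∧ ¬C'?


Expression 1: ¬(U ∧ C)
Expression 2: ¬U ∧ ¬C
Truth table (U C | Expr1 Expr2):
  T T |   F     F
  T F |   T     F   ← differ
  F T |   T     F   ← differ
  F F |   T     T
Counterexample: U=T, C=F gives Expr1 = T but Expr2 = F, so the expressions are NOT logically equivalent.

No


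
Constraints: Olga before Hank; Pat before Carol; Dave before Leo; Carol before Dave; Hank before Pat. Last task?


Constraints: Olga before Hank; Pat before Carol; Dave before Leo; Carol before Dave; Hank before Pat
The last task can have nothing scheduled after it, so it must never appear on the left of a 'before'.
Tasks appearing before some other task: Olga, Pat, Dave, Carol, Hank.
The only task not in that list is Leo → it is last.

Leo


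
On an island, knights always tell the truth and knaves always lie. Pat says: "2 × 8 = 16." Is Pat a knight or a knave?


Statement: "2 × 8 = 16."
Actual: 2 × 8 = 16
Claimed: 16
Statement is TRUE → Pat tells the truth → Knight

Knight


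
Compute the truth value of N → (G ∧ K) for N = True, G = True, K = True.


N = True, G = True, K = True
Step 1: G ∧ K = True AND True = True
Step 2: N → (True): false only when N=True and consequent=False.
Result: True

True


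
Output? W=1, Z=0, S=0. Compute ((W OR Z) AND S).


W OR Z = 1|0 = 1
1 AND 0 = 0

0


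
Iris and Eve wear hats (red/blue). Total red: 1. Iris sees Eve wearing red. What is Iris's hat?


Total red = 1, Eve = red
Red accounted for: 1
Remaining for Iris: 0
Iris's hat is blue.

blue


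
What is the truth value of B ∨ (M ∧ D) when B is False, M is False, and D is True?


B = False, M = False, D = True
Step 1: M ∧ D = False AND True = False
Step 2: B ∨ False = False OR False = False
AND evaluated first (higher precedence); then OR applied.

False


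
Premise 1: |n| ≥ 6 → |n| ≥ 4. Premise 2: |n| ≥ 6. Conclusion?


Modus ponens: P → Q, P ⊢ Q
P: |n| ≥ 6
Q: |n| ≥ 4
We have P → Q and P is true.
By modus ponens, Q must be true.

|n| ≥ 4


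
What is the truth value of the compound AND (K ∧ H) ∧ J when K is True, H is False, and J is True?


K = True, H = False, J = True
Step 1: K ∧ H = True AND False = False
Step 2: False ∧ J = False AND True = False
AND is true only when ALL operands are true.

False


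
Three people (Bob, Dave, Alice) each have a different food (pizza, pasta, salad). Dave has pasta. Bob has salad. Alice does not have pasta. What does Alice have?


From clues:
  Bob → salad
  Dave → pasta
By elimination, Alice gets the remaining.

pizza


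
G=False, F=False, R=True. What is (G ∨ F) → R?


G = False, F = False, R = True
Expression: (G ∨ F) → R
Step 1: G ∨ F = False OR False = False
Step 2: (False) → R = False → True (false only if antecedent True and consequent False) = True

True


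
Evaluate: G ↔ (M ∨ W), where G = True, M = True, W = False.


G = True, M = True, W = False
Step 1: M ∨ W = True OR False = True
Step 2: G ↔ (True): true when both sides have same truth value.
Result: True ↔ True = True

True


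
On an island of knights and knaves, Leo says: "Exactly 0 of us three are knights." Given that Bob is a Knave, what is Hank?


Leo claims exactly 0 knights among Leo, Bob, Hank.
Given: Bob is a Knave.

Case 1: Leo is a Knight (tells truth)
  Then exactly 0 of the three are knights.
  Counting Leo, Bob: 1 knight(s) so far. Need -1 more → impossible.
Case 2: Leo is a Knave (lies)
  Then the count is NOT 0.
  If Hank = Knave, count = 0 = 0 → claim would be true, contradicts lie.
  If Hank = Knight, count = 1 ≠ 0 → lie confirmed ✓

Hank is a Knight.

Knight


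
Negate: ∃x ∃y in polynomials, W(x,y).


Original: ∃x ∃y W(x,y)
Rule: ¬∀→∃, ¬∃→∀, negate predicate.
Negation: ∀x ∀y ¬W(x,y)

∀x ∀y ¬W(x,y)


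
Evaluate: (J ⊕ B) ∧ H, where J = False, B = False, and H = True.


J = False, B = False, H = True
Step 1: J ⊕ B = False XOR False = False
Step 2: False ∧ H = False AND True = False
XOR true when exactly one of J,B is true; then AND with H.

False


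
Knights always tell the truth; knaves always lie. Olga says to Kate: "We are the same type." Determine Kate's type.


Olga says: "We are the same type."
Case 1: Olga is a Knight (truth-teller)
  Statement is true → they ARE the same → Kate is also a Knight
Case 2: Olga is a Knave (liar)
  Statement is false → they are NOT the same → Kate is a Knight
In both cases, Kate is a Knight.

Knight


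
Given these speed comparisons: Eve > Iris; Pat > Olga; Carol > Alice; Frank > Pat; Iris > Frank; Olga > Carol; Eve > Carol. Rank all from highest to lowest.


Constraints: Eve > Iris; Pat > Olga; Carol > Alice; Frank > Pat; Iris > Frank; Olga > Carol; Eve > Carol
Method: at each step, the next-highest is the one remaining person who never appears on the smaller side of a constraint between remaining people.
  Step 1: remaining {Frank, Iris, Pat, Alice, Eve, Olga, Carol}; on the smaller side: {Frank, Iris, Pat, Alice, Olga, Carol} → Eve is next (Eve > Iris; Eve > Carol).
  Step 2: remaining {Frank, Iris, Pat, Alice, Olga, Carol}; on the smaller side: {Frank, Pat, Alice, Olga, Carol} → Iris is next (Iris > Frank).
  Step 3: remaining {Frank, Pat, Alice, Olga, Carol}; on the smaller side: {Pat, Alice, Olga, Carol} → Frank is next (Frank > Pat).
  Step 4: remaining {Pat, Alice, Olga, Carol}; on the smaller side: {Alice, Olga, Carol} → Pat is next (Pat > Olga).
  Step 5: remaining {Alice, Olga, Carol}; on the smaller side: {Alice, Carol} → Olga is next (Olga > Carol).
  Step 6: remaining {Alice, Carol}; on the smaller side: {Alice} → Carol is next (Carol > Alice).
  Step 7: only Alice remains → lowest.
Final ranking (highest to lowest):

Eve > Iris > Frank > Pat > Olga > Carol > Alice


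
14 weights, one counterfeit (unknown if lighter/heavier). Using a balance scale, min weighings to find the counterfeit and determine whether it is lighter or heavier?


Let n = 14. 28 possibilities (n weights × lighter/heavier); each weighing has 3 outcomes.
Bound for k weighings: say the first weighing puts j weights on each pan. If it tips, the 2j weighed weights remain suspects (each with a known direction) and k-1 weighings give 3^(k-1) outcomes; 3^(k-1) is odd, so 2j ≤ 3^(k-1) - 1. If it balances, the n - 2j unweighed weights remain with direction unknown: 2(n - 2j) ≤ 3^(k-1) - 1 by the same parity argument. Adding, n ≤ (3^(k-1) - 1) + (3^(k-1) - 1)/2 = (3^k - 3)/2, and the classical three-group strategy achieves this (3 weights in 2 weighings, 12 in 3, 39 in 4, 120 in 5).
So we need the smallest k with (3^k - 3)/2 ≥ 14.
k = 3: (3^3 - 3)/2 = 12 < 14 ✗
k = 4: (3^4 - 3)/2 = 39 ≥ 14 ✓

4


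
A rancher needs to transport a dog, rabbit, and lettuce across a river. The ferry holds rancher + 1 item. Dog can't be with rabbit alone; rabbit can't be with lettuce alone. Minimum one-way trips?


1. rancher+rabbit → 2. rancher ← 3. rancher+dog → 4. rancher+rabbit ← 5. rancher+lettuce → 6. rancher ← 7. rancher+rabbit →
Minimum trips = 7

7


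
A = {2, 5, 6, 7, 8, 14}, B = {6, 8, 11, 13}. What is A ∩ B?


A = {2, 5, 6, 7, 8, 14}
B = {6, 8, 11, 13}
Operation: intersection
Elements in both: 6, 8

{6, 8}


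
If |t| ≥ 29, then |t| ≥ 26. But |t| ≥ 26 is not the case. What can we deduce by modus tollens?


Modus tollens: P → Q, ¬Q ⊢ ¬P
P: |t| ≥ 29
Q: |t| ≥ 26
We have P → Q and Q is false.
By modus tollens, P must be false.

It is not the case that |t| ≥ 29


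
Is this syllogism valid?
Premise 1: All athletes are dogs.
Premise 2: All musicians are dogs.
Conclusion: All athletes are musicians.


Premise 1: All athletes are dogs.
Premise 2: All musicians are dogs.
Conclusion: All athletes are musicians.
Fallacy: undistributed middle. dogs is predicate in both.
Counterexample: athletes and musicians could be disjoint subsets of dogs.

Invalid


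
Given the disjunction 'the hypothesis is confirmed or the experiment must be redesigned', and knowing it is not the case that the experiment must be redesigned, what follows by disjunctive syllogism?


Disjunctive syllogism: P ∨ Q, ¬P ⊢ Q
Disjunction: the hypothesis is confirmed ∨ the experiment must be redesigned
We know it is not the case that the experiment must be redesigned.
By disjunctive syllogism, the other disjunct must be true.

The hypothesis is confirmed


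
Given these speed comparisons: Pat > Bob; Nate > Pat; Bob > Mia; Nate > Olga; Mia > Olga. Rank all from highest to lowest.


Constraints: Pat > Bob; Nate > Pat; Bob > Mia; Nate > Olga; Mia > Olga
Method: at each step, the next-highest is the one remaining person who never appears on the smaller side of a constraint between remaining people.
  Step 1: remaining {Olga, Bob, Pat, Mia, Nate}; on the smaller side: {Olga, Bob, Pat, Mia} → Nate is next (Nate > Pat; Nate > Olga).
  Step 2: remaining {Olga, Bob, Pat, Mia}; on the smaller side: {Olga, Bob, Mia} → Pat is next (Pat > Bob).
  Step 3: remaining {Olga, Bob, Mia}; on the smaller side: {Olga, Mia} → Bob is next (Bob > Mia).
  Step 4: remaining {Olga, Mia}; on the smaller side: {Olga} → Mia is next (Mia > Olga).
  Step 5: only Olga remains → lowest.
Final ranking (highest to lowest):

Nate > Pat > Bob > Mia > Olga


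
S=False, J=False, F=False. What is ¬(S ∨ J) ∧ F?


S = False, J = False, F = False
Expression: ¬(S ∨ J) ∧ F
Step 1: S ∨ J = False OR False = False
Step 2: ¬(S ∨ J) = NOT False = True
Step 3: (True) ∧ F = True AND False = False

False


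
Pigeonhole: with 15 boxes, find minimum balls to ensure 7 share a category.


Pigeonhole: to guarantee k in one of n categories, need (k-1)×n + 1.
k = 7, n = 15
Minimum = (7-1) × 15 + 1 = 6 × 15 + 1

91


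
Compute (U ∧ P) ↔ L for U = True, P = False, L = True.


U = True, P = False, L = True
Step 1: U ∧ P = True AND False = False
Step 2: (False) ↔ L: true when both sides have same truth value.
Result: False ↔ True = False

False


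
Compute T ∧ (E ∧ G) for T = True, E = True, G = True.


T = True, E = True, G = True
Step 1: E ∧ G = True AND True = True
Step 2: T ∧ True = True AND True = True
AND is true only when ALL operands are true.

True


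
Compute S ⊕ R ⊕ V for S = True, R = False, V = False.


S = True, R = False, V = False
Step 1: S ⊕ R = True XOR False = True
Step 2: True ⊕ V = True XOR False = True
XOR is true when an odd number of operands are true.

True


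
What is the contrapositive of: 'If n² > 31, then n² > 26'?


Original: If n² > 31, then n² > 26
Contrapositive: If ¬Q, then ¬P
Negate Q: not (n² > 26)
Negate P: not (n² > 31)

If not (n² > 26), then not (n² > 31).


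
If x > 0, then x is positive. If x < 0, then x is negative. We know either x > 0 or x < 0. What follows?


Constructive dilemma: (P → Q) ∧ (R → S), P ∨ R ⊢ Q ∨ S
Premise 1: x > 0 → x is positive
Premise 2: x < 0 → x is negative
Premise 3: x > 0 ∨ x < 0
Case 1: Assuming x > 0, then by Premise 1, x is positive.
Case 2: Assuming x < 0, then by Premise 2, x is negative.
Since one of x > 0 or x < 0 must hold, we get x is positive or x is negative.

x is positive or x is negative.


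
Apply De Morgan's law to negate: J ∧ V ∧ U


De Morgan's law: ¬(P ∧ Q ∧ R) ≡ ¬P ∨ ¬Q ∨ ¬R
¬(J ∧ V ∧ U) = ¬J ∨ ¬V ∨ ¬U

¬J ∨ ¬V ∨ ¬U


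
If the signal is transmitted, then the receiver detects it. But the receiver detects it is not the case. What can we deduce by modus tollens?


Modus tollens: P → Q, ¬Q ⊢ ¬P
P: the signal is transmitted
Q: the receiver detects it
We have P → Q and Q is false.
By modus tollens, P must be false.

It is not the case that the signal is transmitted


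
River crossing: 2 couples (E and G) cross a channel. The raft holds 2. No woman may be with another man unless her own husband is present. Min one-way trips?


Label couples E and G.
1. WE+WG → (far: WE,WG; near: HE,HG)
2. WE ←   (far: WG; near: HE,HG,WE)
3. HE+HG → (far: HE,HG,WG; near: WE)
4. HE ←   (far: HG,WG; near: HE,WE)  — HE returns, since WE is alone on near bank
5. HE+WE → (far: all four; near: empty)
Every state respects the constraint.
Minimum trips = 5

5


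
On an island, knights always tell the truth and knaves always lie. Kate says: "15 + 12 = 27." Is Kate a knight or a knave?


Statement: "15 + 12 = 27."
Actual: 15 + 12 = 27
Claimed: 27
Statement is TRUE → Kate tells the truth → Knight

Knight


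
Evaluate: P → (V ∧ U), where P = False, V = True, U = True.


P = False, V = True, U = True
Step 1: V ∧ U = True AND True = True
Step 2: P → (True): false only when P=True and consequent=False.
Result: True

True


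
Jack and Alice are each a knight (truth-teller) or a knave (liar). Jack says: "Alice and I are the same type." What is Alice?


Jack says: "Alice and I are the same type."
Case 1: Jack is a Knight (truth-teller)
  Statement is true → they ARE the same → Alice is also a Knight
Case 2: Jack is a Knave (liar)
  Statement is false → they are NOT the same → Alice is a Knight
In both cases, Alice is a Knight.

Knight


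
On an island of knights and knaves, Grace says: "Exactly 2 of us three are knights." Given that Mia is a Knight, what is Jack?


Grace claims exactly 2 knights among Grace, Mia, Jack.
Given: Mia is a Knight.

Case 1: Grace is a Knight (tells truth)
  Then exactly 2 of the three are knights.
  Counting Grace, Mia: 2 knight(s) so far. Need 0 more → Jack = Knave.
Case 2: Grace is a Knave (lies)
  Then the count is NOT 2.
  If Jack = Knight, count = 2 = 2 → claim would be true, contradicts lie.
  If Jack = Knave, count = 1 ≠ 2 → lie confirmed ✓

Jack is a Knave.

Knave


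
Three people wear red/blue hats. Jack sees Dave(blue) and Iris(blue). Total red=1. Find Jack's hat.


Total red = 1, seen red = 0
Own red = 1 - 0 = 1
Jack's hat is red.

red


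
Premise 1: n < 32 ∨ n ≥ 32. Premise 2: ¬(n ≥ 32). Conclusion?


Disjunctive syllogism: P ∨ Q, ¬P ⊢ Q
Disjunction: n < 32 ∨ n ≥ 32
We know it is not the case that n ≥ 32.
By disjunctive syllogism, the other disjunct must be true.

n < 32


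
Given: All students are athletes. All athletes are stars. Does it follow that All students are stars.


Premise 1: All students are athletes.
Premise 2: All athletes are stars.
Conclusion: All students are stars.
Barbara syllogism (AAA-1): All A are B, All B are C → All A are C.
Middle term (athletes) distributed in premise 2.

Valid


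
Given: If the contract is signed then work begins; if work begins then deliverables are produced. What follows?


Hypothetical syllogism: P → Q, Q → R ⊢ P → R
Premise 1: the contract is signed → work begins
Premise 2: work begins → deliverables are produced
Chain the implications: the middle term (work begins) links the two.
Conclusion: If the contract is signed, then deliverables are produced.

If the contract is signed, then deliverables are produced.


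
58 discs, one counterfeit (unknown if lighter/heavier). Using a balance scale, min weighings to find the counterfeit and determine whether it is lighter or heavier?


Let n = 58. 116 possibilities (n discs × lighter/heavier); each weighing has 3 outcomes.
Bound for k weighings: say the first weighing puts j discs on each pan. If it tips, the 2j weighed discs remain suspects (each with a known direction) and k-1 weighings give 3^(k-1) outcomes; 3^(k-1) is odd, so 2j ≤ 3^(k-1) - 1. If it balances, the n - 2j unweighed discs remain with direction unknown: 2(n - 2j) ≤ 3^(k-1) - 1 by the same parity argument. Adding, n ≤ (3^(k-1) - 1) + (3^(k-1) - 1)/2 = (3^k - 3)/2, and the classical three-group strategy achieves this (3 discs in 2 weighings, 12 in 3, 39 in 4, 120 in 5).
So we need the smallest k with (3^k - 3)/2 ≥ 58.
k = 4: (3^4 - 3)/2 = 39 < 58 ✗
k = 5: (3^5 - 3)/2 = 120 ≥ 58 ✓

5


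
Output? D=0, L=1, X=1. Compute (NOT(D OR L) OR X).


D OR L = 1
NOT(1) = 0
0 OR 1 = 1

1


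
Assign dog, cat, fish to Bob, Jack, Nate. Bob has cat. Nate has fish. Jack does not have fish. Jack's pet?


From clues:
  Nate → fish
  Bob → cat
By elimination, Jack gets the remaining.

dog


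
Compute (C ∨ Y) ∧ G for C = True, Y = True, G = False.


C = True, Y = True, G = False
Step 1: C ∨ Y = True OR True = True
Step 2: True ∧ G = True AND False = False
OR is true when at least one operand is true; AND requires both.

False


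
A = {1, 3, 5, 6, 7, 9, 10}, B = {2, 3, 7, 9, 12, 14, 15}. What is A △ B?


A = {1, 3, 5, 6, 7, 9, 10}
B = {2, 3, 7, 9, 12, 14, 15}
Operation: symmetric difference
In A only: [1, 5, 6, 10], in B only: [2, 12, 14, 15]

{1, 2, 5, 6, 10, 12, 14, 15}


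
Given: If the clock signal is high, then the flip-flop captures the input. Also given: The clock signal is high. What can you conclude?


Modus ponens: P → Q, P ⊢ Q
P: the clock signal is high
Q: the flip-flop captures the input
We have P → Q and P is true.
By modus ponens, Q must be true.

The flip-flop captures the input


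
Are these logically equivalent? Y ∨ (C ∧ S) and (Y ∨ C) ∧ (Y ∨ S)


Expression 1: Y ∨ (C ∧ S)
Expression 2: (Y ∨ C) ∧ (Y ∨ S)
Truth table (Y C S | Expr1 Expr2):
  T T T |   T     T
  T T F |   T     T
  T F T |   T     T
  T F F |   T     T
  F T T |   T     T
  F T F |   F     F
  F F T |   F     F
  F F F |   F     F
All 8 rows agree, so the expressions are logically equivalent.

Yes


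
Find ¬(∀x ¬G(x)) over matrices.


Original: ∀x ¬G(x)
Rule: ¬∀→∃, ¬∃→∀, negate predicate.
Negation: ∃x G(x)

∃x G(x)


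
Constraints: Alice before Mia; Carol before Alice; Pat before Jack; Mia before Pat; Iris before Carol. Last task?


Constraints: Alice before Mia; Carol before Alice; Pat before Jack; Mia before Pat; Iris before Carol
The last task can have nothing scheduled after it, so it must never appear on the left of a 'before'.
Tasks appearing before some other task: Alice, Carol, Pat, Mia, Iris.
The only task not in that list is Jack → it is last.

Jack


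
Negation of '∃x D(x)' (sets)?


Original: ∃x D(x)
Rule: ¬∀→∃, ¬∃→∀, negate predicate.
Negation: ∀x ¬D(x)

∀x ¬D(x)


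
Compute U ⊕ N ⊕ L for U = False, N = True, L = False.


U = False, N = True, L = False
Step 1: U ⊕ N = False XOR True = True
Step 2: True ⊕ L = True XOR False = True
XOR is true when an odd number of operands are true.

True


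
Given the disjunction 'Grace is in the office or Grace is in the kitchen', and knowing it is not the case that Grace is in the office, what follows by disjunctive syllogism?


Disjunctive syllogism: P ∨ Q, ¬P ⊢ Q
Disjunction: Grace is in the office ∨ Grace is in the kitchen
We know it is not the case that Grace is in the office.
By disjunctive syllogism, the other disjunct must be true.

Grace is in the kitchen


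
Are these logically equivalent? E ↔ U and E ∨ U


Expression 1: E ↔ U
Expression 2: E ∨ U
Truth table (E U | Expr1 Expr2):
  T T |   T     T
  T F |   F     T   ← differ
  F T |   F     T   ← differ
  F F |   T     F   ← differ
Counterexample: E=T, U=F gives Expr1 = F but Expr2 = T, so the expressions are NOT logically equivalent.

No


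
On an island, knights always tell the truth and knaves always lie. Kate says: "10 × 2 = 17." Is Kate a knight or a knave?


Statement: "10 × 2 = 17."
Actual: 10 × 2 = 20
Claimed: 17
Statement is FALSE → Kate lies → Knave

Knave


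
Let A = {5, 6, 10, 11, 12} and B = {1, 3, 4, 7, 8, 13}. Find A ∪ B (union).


A = {5, 6, 10, 11, 12}
B = {1, 3, 4, 7, 8, 13}
Operation: union
All elements combined: 1, 3, 4, 5, 6, 7, 8, 10, 11, 12, 13

{1, 3, 4, 5, 6, 7, 8, 10, 11, 12, 13}


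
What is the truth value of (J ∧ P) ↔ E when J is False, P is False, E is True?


J = False, P = False, E = True
Step 1: J ∧ P = False AND False = False
Step 2: (False) ↔ E: true when both sides have same truth value.
Result: False ↔ True = False

False


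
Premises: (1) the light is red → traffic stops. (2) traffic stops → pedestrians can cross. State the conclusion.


Hypothetical syllogism: P → Q, Q → R ⊢ P → R
Premise 1: the light is red → traffic stops
Premise 2: traffic stops → pedestrians can cross
Chain the implications: the middle term (traffic stops) links the two.
Conclusion: If the light is red, then pedestrians can cross.

If the light is red, then pedestrians can cross.


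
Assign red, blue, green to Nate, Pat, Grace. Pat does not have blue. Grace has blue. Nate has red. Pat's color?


From clues:
  Grace → blue
  Nate → red
By elimination, Pat gets the remaining.

green


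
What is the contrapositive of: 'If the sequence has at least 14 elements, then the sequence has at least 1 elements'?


Original: If the sequence has at least 14 elements, then the sequence has at least 1 elements
Contrapositive: If ¬Q, then ¬P
Negate Q: not (the sequence has at least 1 elements)
Negate P: not (the sequence has at least 14 elements)

If not (the sequence has at least 1 elements), then not (the sequence has at least 14 elements).


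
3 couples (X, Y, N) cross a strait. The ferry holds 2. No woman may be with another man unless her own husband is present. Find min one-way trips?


Label couples X, Y, N (H = husband, W = wife).
Counting alone: 6 people, the ferry carries 2 and someone must bring it back, so each round trip nets at most +1 on the far side until the last crossing → at least 9 trips. The jealousy constraint makes 9 impossible; the shortest valid schedule has 11:
1. WX+WY →  (far: WX,WY; near: HX,HY,HN,WN)
2. WX ←       (far: WY; near: HX,HY,HN,WX,WN)
3. WX+WN →  (far: WX,WY,WN; near: HX,HY,HN)
4. WX ←       (far: WY,WN; near: HX,HY,HN,WX)
5. HY+HN →  (far: HY,WY,HN,WN; near: HX,WX)
6. HY+WY ←  (far: HN,WN; near: HX,WX,HY,WY)
7. HX+HY →  (far: HX,HY,HN,WN; near: WX,WY)
8. WN ←       (far: HX,HY,HN; near: WX,WY,WN)
9. WX+WY →  (far: HX,WX,HY,WY,HN; near: WN)
10. HN ←      (far: HX,WX,HY,WY; near: HN,WN)
11. HN+WN → (far: all six; near: empty)
In every state each wife is either with her husband or with no other man.
Minimum trips = 11

11


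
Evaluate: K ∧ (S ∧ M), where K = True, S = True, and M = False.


K = True, S = True, M = False
Step 1: S ∧ M = True AND False = False
Step 2: K ∧ False = True AND False = False
AND is true only when ALL operands are true.

False


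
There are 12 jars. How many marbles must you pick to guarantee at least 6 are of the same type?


Pigeonhole: to guarantee k in one of n categories, need (k-1)×n + 1.
k = 6, n = 12
Minimum = (6-1) × 12 + 1 = 5 × 12 + 1

61


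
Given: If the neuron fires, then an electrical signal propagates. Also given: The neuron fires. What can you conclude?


Modus ponens: P → Q, P ⊢ Q
P: the neuron fires
Q: an electrical signal propagates
We have P → Q and P is true.
By modus ponens, Q must be true.

An electrical signal propagates


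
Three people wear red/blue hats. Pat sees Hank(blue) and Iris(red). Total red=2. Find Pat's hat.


Total red = 2, seen red = 1
Own red = 2 - 1 = 1
Pat's hat is red.

red


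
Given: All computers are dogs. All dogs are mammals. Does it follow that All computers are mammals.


Premise 1: All computers are dogs.
Premise 2: All dogs are mammals.
Conclusion: All computers are mammals.
Barbara syllogism (AAA-1): All A are B, All B are C → All A are C.
Middle term (dogs) distributed in premise 2.

Valid


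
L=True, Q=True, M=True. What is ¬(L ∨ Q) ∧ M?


L = True, Q = True, M = True
Expression: ¬(L ∨ Q) ∧ M
Step 1: L ∨ Q = True OR True = True
Step 2: ¬(L ∨ Q) = NOT True = False
Step 3: (False) ∧ M = False AND True = False

False


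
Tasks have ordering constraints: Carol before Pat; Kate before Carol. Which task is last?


Constraints: Carol before Pat; Kate before Carol
The last task can have nothing scheduled after it, so it must never appear on the left of a 'before'.
Tasks appearing before some other task: Carol, Kate.
The only task not in that list is Pat → it is last.

Pat


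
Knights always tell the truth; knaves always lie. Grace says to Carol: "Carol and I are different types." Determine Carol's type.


Grace says: "Carol and I are different types."
Case 1: Grace is a Knight (truth-teller)
  Statement is true → they ARE different → Carol is a Knave
Case 2: Grace is a Knave (liar)
  Statement is false → they are NOT different → Carol is a Knave
In both cases, Carol is a Knave.

Knave


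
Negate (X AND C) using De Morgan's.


De Morgan's law: ¬(P ∧ Q) ≡ ¬P ∨ ¬Q
¬(X ∧ C) = ¬X ∨ ¬C

¬X ∨ ¬C


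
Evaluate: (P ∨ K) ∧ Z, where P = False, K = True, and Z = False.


P = False, K = True, Z = False
Step 1: P ∨ K = False OR True = True
Step 2: True ∧ Z = True AND False = False
OR is true when at least one operand is true; AND requires both.

False


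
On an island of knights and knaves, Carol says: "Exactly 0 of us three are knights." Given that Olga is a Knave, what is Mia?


Carol claims exactly 0 knights among Carol, Olga, Mia.
Given: Olga is a Knave.

Case 1: Carol is a Knight (tells truth)
  Then exactly 0 of the three are knights.
  Counting Carol, Olga: 1 knight(s) so far. Need -1 more → impossible.
Case 2: Carol is a Knave (lies)
  Then the count is NOT 0.
  If Mia = Knave, count = 0 = 0 → claim would be true, contradicts lie.
  If Mia = Knight, count = 1 ≠ 0 → lie confirmed ✓

Mia is a Knight.

Knight


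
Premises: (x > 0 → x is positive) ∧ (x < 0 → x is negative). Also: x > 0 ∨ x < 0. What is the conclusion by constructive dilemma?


Constructive dilemma: (P → Q) ∧ (R → S), P ∨ R ⊢ Q ∨ S
Premise 1: x > 0 → x is positive
Premise 2: x < 0 → x is negative
Premise 3: x > 0 ∨ x < 0
Case 1: Assuming x > 0, then by Premise 1, x is positive.
Case 2: Assuming x < 0, then by Premise 2, x is negative.
Since one of x > 0 or x < 0 must hold, we get x is positive or x is negative.

x is positive or x is negative.


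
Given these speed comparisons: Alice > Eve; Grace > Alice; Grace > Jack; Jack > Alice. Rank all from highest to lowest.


Constraints: Alice > Eve; Grace > Alice; Grace > Jack; Jack > Alice
Method: at each step, the next-highest is the one remaining person who never appears on the smaller side of a constraint between remaining people.
  Step 1: remaining {Eve, Jack, Grace, Alice}; on the smaller side: {Eve, Jack, Alice} → Grace is next (Grace > Alice; Grace > Jack).
  Step 2: remaining {Eve, Jack, Alice}; on the smaller side: {Eve, Alice} → Jack is next (Jack > Alice).
  Step 3: remaining {Eve, Alice}; on the smaller side: {Eve} → Alice is next (Alice > Eve).
  Step 4: only Eve remains → lowest.
Final ranking (highest to lowest):

Grace > Jack > Alice > Eve


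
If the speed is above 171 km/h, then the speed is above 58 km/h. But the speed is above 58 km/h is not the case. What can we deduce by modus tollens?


Modus tollens: P → Q, ¬Q ⊢ ¬P
P: the speed is above 171 km/h
Q: the speed is above 58 km/h
We have P → Q and Q is false.
By modus tollens, P must be false.

It is not the case that the speed is above 171 km/h


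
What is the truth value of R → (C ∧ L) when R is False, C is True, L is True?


R = False, C = True, L = True
Step 1: C ∧ L = True AND True = True
Step 2: R → (True): false only when R=True and consequent=False.
Result: True

True


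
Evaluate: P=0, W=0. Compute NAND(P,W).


P AND W = 0
NOT(0) = 1

1


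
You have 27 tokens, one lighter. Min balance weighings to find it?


Each weighing has 3 outcomes (left heavy / balance / right heavy), so k weighings distinguish at most 3^k cases; splitting into three near-equal groups achieves this.
Need 3^k ≥ 27: 3^2 = 9 < 27 ≤ 3^3 = 27
k = ⌈log₃(27)⌉ = 3

3


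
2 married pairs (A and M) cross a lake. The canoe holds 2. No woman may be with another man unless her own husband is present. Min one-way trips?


Label couples A and M.
1. WA+WM → (far: WA,WM; near: HA,HM)
2. WA ←   (far: WM; near: HA,HM,WA)
3. HA+HM → (far: HA,HM,WM; near: WA)
4. HA ←   (far: HM,WM; near: HA,WA)  — HA returns, since WA is alone on near bank
5. HA+WA → (far: all four; near: empty)
Every state respects the constraint.
Minimum trips = 5

5


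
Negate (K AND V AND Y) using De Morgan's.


De Morgan's law: ¬(P ∧ Q ∧ R) ≡ ¬P ∨ ¬Q ∨ ¬R
¬(K ∧ V ∧ Y) = ¬K ∨ ¬V ∨ ¬Y

¬K ∨ ¬V ∨ ¬Y


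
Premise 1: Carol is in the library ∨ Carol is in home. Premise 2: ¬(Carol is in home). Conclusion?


Disjunctive syllogism: P ∨ Q, ¬P ⊢ Q
Disjunction: Carol is in the library ∨ Carol is in home
We know it is not the case that Carol is in home.
By disjunctive syllogism, the other disjunct must be true.

Carol is in the library


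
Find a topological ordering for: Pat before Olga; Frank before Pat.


Constraints: Pat before Olga; Frank before Pat
Method: repeatedly schedule the remaining task that has no remaining task required before it.
  Step 1: remaining {Pat, Frank, Olga}; every task except Frank still has a predecessor pending → schedule Frank.
  Step 2: remaining {Pat, Olga}; every task except Pat still has a predecessor pending → schedule Pat.
  Step 3: only Olga remains → schedule Olga.
Resulting order:

Frank → Pat → Olga


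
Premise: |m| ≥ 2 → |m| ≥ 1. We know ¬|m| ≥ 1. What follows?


Modus tollens: P → Q, ¬Q ⊢ ¬P
P: |m| ≥ 2
Q: |m| ≥ 1
We have P → Q and Q is false.
By modus tollens, P must be false.

It is not the case that |m| ≥ 2


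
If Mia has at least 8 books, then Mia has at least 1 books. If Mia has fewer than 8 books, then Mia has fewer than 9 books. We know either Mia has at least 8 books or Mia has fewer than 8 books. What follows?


Constructive dilemma: (P → Q) ∧ (R → S), P ∨ R ⊢ Q ∨ S
Premise 1: Mia has at least 8 books → Mia has at least 1 books
Premise 2: Mia has fewer than 8 books → Mia has fewer than 9 books
Premise 3: Mia has at least 8 books ∨ Mia has fewer than 8 books
Case 1: Assuming Mia has at least 8 books, then by Premise 1, Mia has at least 1 books.
Case 2: Assuming Mia has fewer than 8 books, then by Premise 2, Mia has fewer than 9 books.
Since one of Mia has at least 8 books or Mia has fewer than 8 books must hold, we get Mia has at least 1 books or Mia has fewer than 9 books.

Mia has at least 1 books or Mia has fewer than 9 books.


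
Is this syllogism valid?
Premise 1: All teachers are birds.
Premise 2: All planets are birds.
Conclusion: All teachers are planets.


Premise 1: All teachers are birds.
Premise 2: All planets are birds.
Conclusion: All teachers are planets.
Fallacy: undistributed middle. birds is predicate in both.
Counterexample: teachers and planets could be disjoint subsets of birds.

Invalid


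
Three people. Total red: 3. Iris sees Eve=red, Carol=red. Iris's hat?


Total red = 3, seen red = 2
Own red = 3 - 2 = 1
Iris's hat is red.

red


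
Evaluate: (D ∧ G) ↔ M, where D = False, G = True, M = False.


D = False, G = True, M = False
Step 1: D ∧ G = False AND True = False
Step 2: (False) ↔ M: true when both sides have same truth value.
Result: False ↔ False = True

True


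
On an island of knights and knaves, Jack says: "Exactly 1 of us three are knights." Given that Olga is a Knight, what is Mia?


Jack claims exactly 1 knights among Jack, Olga, Mia.
Given: Olga is a Knight.

Case 1: Jack is a Knight (tells truth)
  Then exactly 1 of the three are knights.
  Counting Jack, Olga: 2 knight(s) so far. Need -1 more → impossible.
Case 2: Jack is a Knave (lies)
  Then the count is NOT 1.
  If Mia = Knave, count = 1 = 1 → claim would be true, contradicts lie.
  If Mia = Knight, count = 2 ≠ 1 → lie confirmed ✓

Mia is a Knight.

Knight


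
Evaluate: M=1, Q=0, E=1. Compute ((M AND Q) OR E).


M AND Q = 1&0 = 0
0 OR 1 = 1

1


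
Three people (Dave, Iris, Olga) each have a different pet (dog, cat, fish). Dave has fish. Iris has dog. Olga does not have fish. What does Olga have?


From clues:
  Dave → fish
  Iris → dog
By elimination, Olga gets the remaining.

cat


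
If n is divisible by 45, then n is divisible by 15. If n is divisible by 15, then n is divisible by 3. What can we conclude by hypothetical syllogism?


Hypothetical syllogism: P → Q, Q → R ⊢ P → R
Premise 1: n is divisible by 45 → n is divisible by 15
Premise 2: n is divisible by 15 → n is divisible by 3
Chain the implications: the middle term (n is divisible by 15) links the two.
Conclusion: If n is divisible by 45, then n is divisible by 3.

If n is divisible by 45, then n is divisible by 3.


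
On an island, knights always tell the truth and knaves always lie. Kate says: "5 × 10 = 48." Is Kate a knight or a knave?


Statement: "5 × 10 = 48."
Actual: 5 × 10 = 50
Claimed: 48
Statement is FALSE → Kate lies → Knave

Knave


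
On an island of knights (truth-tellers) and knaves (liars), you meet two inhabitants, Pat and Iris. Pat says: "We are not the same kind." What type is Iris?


Pat says: "We are not the same kind."
Case 1: Pat is a Knight (truth-teller)
  Statement is true → they ARE different → Iris is a Knave
Case 2: Pat is a Knave (liar)
  Statement is false → they are NOT different → Iris is a Knave
In both cases, Iris is a Knave.

Knave


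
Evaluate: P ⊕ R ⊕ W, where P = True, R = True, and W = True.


P = True, R = True, W = True
Step 1: P ⊕ R = True XOR True = False
Step 2: False ⊕ W = False XOR True = True
XOR is true when an odd number of operands are true.

True


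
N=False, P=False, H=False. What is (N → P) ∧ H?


N = False, P = False, H = False
Expression: (N → P) ∧ H
Step 1: N → P = False → False (false only if N=True, P=False) = True
Step 2: (True) ∧ H = True AND False = False

False


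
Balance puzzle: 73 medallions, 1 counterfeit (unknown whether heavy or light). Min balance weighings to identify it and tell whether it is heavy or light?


Let n = 73. 146 possibilities (n medallions × lighter/heavier); each weighing has 3 outcomes.
Bound for k weighings: say the first weighing puts j medallions on each pan. If it tips, the 2j weighed medallions remain suspects (each with a known direction) and k-1 weighings give 3^(k-1) outcomes; 3^(k-1) is odd, so 2j ≤ 3^(k-1) - 1. If it balances, the n - 2j unweighed medallions remain with direction unknown: 2(n - 2j) ≤ 3^(k-1) - 1 by the same parity argument. Adding, n ≤ (3^(k-1) - 1) + (3^(k-1) - 1)/2 = (3^k - 3)/2, and the classical three-group strategy achieves this (3 medallions in 2 weighings, 12 in 3, 39 in 4, 120 in 5).
So we need the smallest k with (3^k - 3)/2 ≥ 73.
k = 4: (3^4 - 3)/2 = 39 < 73 ✗
k = 5: (3^5 - 3)/2 = 120 ≥ 73 ✓

5


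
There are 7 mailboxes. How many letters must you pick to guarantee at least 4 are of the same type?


Pigeonhole: to guarantee k in one of n categories, need (k-1)×n + 1.
k = 4, n = 7
Minimum = (4-1) × 7 + 1 = 3 × 7 + 1

22


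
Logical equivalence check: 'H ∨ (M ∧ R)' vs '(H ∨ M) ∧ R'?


Expression 1: H ∨ (M ∧ R)
Expression 2: (H ∨ M) ∧ R
Truth table (H M R | Expr1 Expr2):
  T T T |   T     T
  T T F |   T     F   ← differ
  T F T |   T     T
  T F F |   T     F   ← differ
  F T T |   T     T
  F T F |   F     F
  F F T |   F     F
  F F F |   F     F
Counterexample: H=T, M=T, R=F gives Expr1 = T but Expr2 = F, so the expressions are NOT logically equivalent.

No


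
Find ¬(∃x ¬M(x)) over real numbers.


Original: ∃x ¬M(x)
Rule: ¬∀→∃, ¬∃→∀, negate predicate.
Negation: ∀x M(x)

∀x M(x)


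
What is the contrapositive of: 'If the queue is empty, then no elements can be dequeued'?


Original: If the queue is empty, then no elements can be dequeued
Contrapositive: If ¬Q, then ¬P
Negate Q: not (no elements can be dequeued)
Negate P: not (the queue is empty)

If not (no elements can be dequeued), then not (the queue is empty).


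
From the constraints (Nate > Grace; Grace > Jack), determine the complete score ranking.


Constraints: Nate > Grace; Grace > Jack
Method: at each step, the next-highest is the one remaining person who never appears on the smaller side of a constraint between remaining people.
  Step 1: remaining {Grace, Nate, Jack}; on the smaller side: {Grace, Jack} → Nate is next (Nate > Grace).
  Step 2: remaining {Grace, Jack}; on the smaller side: {Jack} → Grace is next (Grace > Jack).
  Step 3: only Jack remains → lowest.
Final ranking (highest to lowest):

Nate > Grace > Jack


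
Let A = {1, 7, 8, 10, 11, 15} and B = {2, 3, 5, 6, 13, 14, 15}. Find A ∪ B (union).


A = {1, 7, 8, 10, 11, 15}
B = {2, 3, 5, 6, 13, 14, 15}
Operation: union
All elements combined: 1, 2, 3, 5, 6, 7, 8, 10, 11, 13, 14, 15

{1, 2, 3, 5, 6, 7, 8, 10, 11, 13, 14, 15}


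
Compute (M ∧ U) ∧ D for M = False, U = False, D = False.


M = False, U = False, D = False
Step 1: M ∧ U = False AND False = False
Step 2: False ∧ D = False AND False = False
AND is true only when ALL operands are true.

False


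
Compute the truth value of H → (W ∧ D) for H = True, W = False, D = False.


H = True, W = False, D = False
Step 1: W ∧ D = False AND False = False
Step 2: H → (False): false only when H=True and consequent=False.
Result: False

False
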